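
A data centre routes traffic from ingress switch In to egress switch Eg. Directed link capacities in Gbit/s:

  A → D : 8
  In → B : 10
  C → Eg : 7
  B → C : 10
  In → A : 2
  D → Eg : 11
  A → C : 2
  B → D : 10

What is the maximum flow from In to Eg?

Augment In→A→C→Eg: bottleneck 2, flow now 2.
Augment In→B→C→Eg: bottleneck 5, flow now 7.
Augment In→B→D→Eg: bottleneck 5, flow now 12.
No augmenting path remains; maximum flow = 12.
In the residual graph, reachable from In: {In}.
Min-cut edges: In→A (2), In→B (10); capacity 2 + 10 = 12.
This cut is saturated, so no flow can exceed 12.

12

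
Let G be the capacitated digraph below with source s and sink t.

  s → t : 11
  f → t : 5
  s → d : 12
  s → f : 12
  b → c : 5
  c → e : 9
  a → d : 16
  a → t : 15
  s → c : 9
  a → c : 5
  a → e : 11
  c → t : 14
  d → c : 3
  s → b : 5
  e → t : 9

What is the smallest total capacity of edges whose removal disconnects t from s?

Augment s→t: bottleneck 11, flow now 11.
Augment s→c→t: bottleneck 9, flow now 20.
Augment s→f→t: bottleneck 5, flow now 25.
Augment s→b→c→t: bottleneck 5, flow now 30.
Augment s→d→c→e→t: bottleneck 3, flow now 33.
No augmenting path remains; maximum flow = 33.
By max-flow min-cut, the minimum cut capacity equals the max flow.
In the residual graph, reachable from s: {s, d, f}.
Min-cut edges: s→b (5), s→c (9), s→t (11), d→c (3), f→t (5); capacity 5 + 9 + 11 + 3 + 5 = 33.

33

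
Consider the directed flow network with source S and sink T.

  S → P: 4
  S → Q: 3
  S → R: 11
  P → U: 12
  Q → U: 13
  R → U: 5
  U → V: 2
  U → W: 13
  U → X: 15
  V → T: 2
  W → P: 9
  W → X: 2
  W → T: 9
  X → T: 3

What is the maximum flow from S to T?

12

Augment S→P→U→V→T: bottleneck 2, flow now 2.
Augment S→P→U→W→T: bottleneck 2, flow now 4.
Augment S→Q→U→W→T: bottleneck 3, flow now 7.
Augment S→R→U→W→T: bottleneck 4, flow now 11.
Augment S→R→U→X→T: bottleneck 1, flow now 12.
No augmenting path remains; maximum flow = 12.
In the residual graph, reachable from S: {S, R}.
Min-cut edges: S→P (4), S→Q (3), R→U (5); capacity 4 + 3 + 5 = 12.
This cut is saturated, so no flow can exceed 12.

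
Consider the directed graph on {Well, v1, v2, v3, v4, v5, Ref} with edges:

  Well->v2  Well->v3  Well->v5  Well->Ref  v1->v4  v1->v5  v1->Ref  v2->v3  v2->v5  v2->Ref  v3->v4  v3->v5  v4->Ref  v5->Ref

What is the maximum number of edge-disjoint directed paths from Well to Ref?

4

Assign every edge capacity 1; by Menger, the answer equals the max flow.
Path Well→Ref (+1); total 1.
Path Well→v2→Ref (+1); total 2.
Path Well→v5→Ref (+1); total 3.
Path Well→v3→v4→Ref (+1); total 4.
No residual Well→Ref path; max flow = 4.
Certifying cut of size 4: {Well→Ref, Well→v2, Well→v3, Well→v5}.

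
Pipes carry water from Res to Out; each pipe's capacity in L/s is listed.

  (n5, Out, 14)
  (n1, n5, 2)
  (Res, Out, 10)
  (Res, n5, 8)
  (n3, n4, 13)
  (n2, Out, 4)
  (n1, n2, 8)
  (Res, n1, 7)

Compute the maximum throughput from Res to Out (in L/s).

Augment Res→Out: bottleneck 10, flow now 10.
Augment Res→n5→Out: bottleneck 8, flow now 18.
Augment Res→n1→n2→Out: bottleneck 4, flow now 22.
Augment Res→n1→n5→Out: bottleneck 2, flow now 24.
No augmenting path remains; maximum flow = 24.
In the residual graph, reachable from Res: {Res, n1, n2}.
Min-cut edges: Res→n5 (8), Res→Out (10), n1→n5 (2), n2→Out (4); capacity 8 + 10 + 2 + 4 = 24.
This cut is saturated, so no flow can exceed 24.

24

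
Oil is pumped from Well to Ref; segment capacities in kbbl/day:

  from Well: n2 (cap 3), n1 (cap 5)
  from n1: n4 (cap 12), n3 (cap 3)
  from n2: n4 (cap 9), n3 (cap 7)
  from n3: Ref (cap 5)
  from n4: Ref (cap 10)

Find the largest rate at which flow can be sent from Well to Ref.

8

Augment Well→n1→n3→Ref: bottleneck 3, flow now 3.
Augment Well→n1→n4→Ref: bottleneck 2, flow now 5.
Augment Well→n2→n3→Ref: bottleneck 2, flow now 7.
Augment Well→n2→n4→Ref: bottleneck 1, flow now 8.
No augmenting path remains; maximum flow = 8.
In the residual graph, reachable from Well: {Well}.
Min-cut edges: Well→n1 (5), Well→n2 (3); capacity 5 + 3 = 8.
This cut is saturated, so no flow can exceed 8.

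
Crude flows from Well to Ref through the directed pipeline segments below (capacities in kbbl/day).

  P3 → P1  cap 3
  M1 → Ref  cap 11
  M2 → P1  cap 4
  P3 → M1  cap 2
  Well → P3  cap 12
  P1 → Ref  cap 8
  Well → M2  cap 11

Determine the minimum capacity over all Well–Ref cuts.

Augment Well→M2→P1→Ref: bottleneck 4, flow now 4.
Augment Well→P3→P1→Ref: bottleneck 3, flow now 7.
Augment Well→P3→M1→Ref: bottleneck 2, flow now 9.
No augmenting path remains; maximum flow = 9.
By max-flow min-cut, the minimum cut capacity equals the max flow.
In the residual graph, reachable from Well: {Well, M2, P3}.
Min-cut edges: M2→P1 (4), P3→P1 (3), P3→M1 (2); capacity 4 + 3 + 2 = 9.

9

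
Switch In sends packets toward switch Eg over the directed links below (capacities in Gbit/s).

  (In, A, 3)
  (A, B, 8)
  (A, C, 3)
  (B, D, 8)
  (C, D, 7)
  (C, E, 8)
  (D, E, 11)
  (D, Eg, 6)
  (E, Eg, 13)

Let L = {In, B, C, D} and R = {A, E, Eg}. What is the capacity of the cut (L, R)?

28

Edges leaving {In, B, C, D}: In→A (3), C→E (8), D→E (11), D→Eg (6).
Cut capacity = 3 + 8 + 11 + 6 = 28.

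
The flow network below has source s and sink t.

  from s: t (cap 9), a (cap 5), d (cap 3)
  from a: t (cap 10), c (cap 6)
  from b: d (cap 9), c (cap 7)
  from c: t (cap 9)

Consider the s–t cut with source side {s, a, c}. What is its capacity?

31

Edges leaving {s, a, c}: s→d (3), s→t (9), a→t (10), c→t (9).
Cut capacity = 3 + 9 + 10 + 9 = 31.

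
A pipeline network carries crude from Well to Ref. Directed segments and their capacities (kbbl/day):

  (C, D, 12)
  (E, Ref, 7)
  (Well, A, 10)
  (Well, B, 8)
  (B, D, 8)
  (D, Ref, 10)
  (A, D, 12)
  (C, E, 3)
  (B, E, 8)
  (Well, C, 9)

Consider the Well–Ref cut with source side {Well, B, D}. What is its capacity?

37

Edges leaving {Well, B, D}: Well→A (10), Well→C (9), B→E (8), D→Ref (10).
Cut capacity = 10 + 9 + 8 + 10 = 37.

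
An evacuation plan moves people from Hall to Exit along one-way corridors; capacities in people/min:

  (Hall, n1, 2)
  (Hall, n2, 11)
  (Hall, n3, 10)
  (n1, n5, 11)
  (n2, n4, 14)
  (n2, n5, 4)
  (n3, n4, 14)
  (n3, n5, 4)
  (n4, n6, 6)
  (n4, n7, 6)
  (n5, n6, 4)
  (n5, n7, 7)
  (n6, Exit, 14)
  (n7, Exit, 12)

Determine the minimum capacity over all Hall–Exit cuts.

22

Augment Hall→n1→n5→n6→Exit: bottleneck 2, flow now 2.
Augment Hall→n2→n4→n6→Exit: bottleneck 6, flow now 8.
Augment Hall→n2→n4→n7→Exit: bottleneck 5, flow now 13.
Augment Hall→n3→n4→n7→Exit: bottleneck 1, flow now 14.
Augment Hall→n3→n5→n6→Exit: bottleneck 2, flow now 16.
Augment Hall→n3→n5→n7→Exit: bottleneck 2, flow now 18.
Augment Hall→n3→n4→n2→n5→n7→Exit: bottleneck 4, flow now 22. (uses reverse residual edge)
No augmenting path remains; maximum flow = 22.
By max-flow min-cut, the minimum cut capacity equals the max flow.
In the residual graph, reachable from Hall: {Hall, n2, n3, n4}.
Min-cut edges: Hall→n1 (2), n2→n5 (4), n3→n5 (4), n4→n6 (6), n4→n7 (6); capacity 2 + 4 + 4 + 6 + 6 = 22.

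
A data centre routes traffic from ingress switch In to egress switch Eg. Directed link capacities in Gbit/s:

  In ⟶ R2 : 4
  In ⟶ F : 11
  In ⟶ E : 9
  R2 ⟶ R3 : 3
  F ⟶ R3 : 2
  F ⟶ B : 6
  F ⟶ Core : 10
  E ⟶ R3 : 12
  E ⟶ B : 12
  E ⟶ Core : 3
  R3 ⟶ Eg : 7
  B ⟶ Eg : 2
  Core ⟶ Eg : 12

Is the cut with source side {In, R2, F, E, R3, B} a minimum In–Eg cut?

Given cut capacity: 10 + 3 + 7 + 2 = 22.
Augment In→R2→R3→Eg: bottleneck 3, flow now 3.
Augment In→F→R3→Eg: bottleneck 2, flow now 5.
Augment In→F→B→Eg: bottleneck 2, flow now 7.
Augment In→F→Core→Eg: bottleneck 7, flow now 14.
Augment In→E→R3→Eg: bottleneck 2, flow now 16.
Augment In→E→Core→Eg: bottleneck 3, flow now 19.
Augment In→E→R3→F→Core→Eg: bottleneck 2, flow now 21. (uses reverse residual edge)
No augmenting path remains; maximum flow = 21.
In the residual graph, reachable from In: {In, R2, F, E, R3, B, Core}.
Min-cut edges: R3→Eg (7), B→Eg (2), Core→Eg (12); capacity 7 + 2 + 12 = 21.
Cut capacity 22 exceeds the max flow 21, so it is not minimum.

No — its capacity is 22, but the minimum cut has capacity 21.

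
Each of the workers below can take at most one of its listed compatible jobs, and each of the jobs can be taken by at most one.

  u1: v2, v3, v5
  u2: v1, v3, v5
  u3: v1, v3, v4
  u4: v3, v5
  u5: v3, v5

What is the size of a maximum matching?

5

Unit-capacity flow: source→left, listed edges, right→sink; max matching = max flow.
Augmenting path u1→v2 (+1); matched 1.
Augmenting path u2→v1 (+1); matched 2.
Augmenting path u3→v3 (+1); matched 3.
Augmenting path u4→v5 (+1); matched 4.
Augmenting path u5→v3→u3→v4 (+1); matched 5.
No augmenting path remains; maximum matching = 5.
König certificate: {u1, u2, u3, u4, u5} is a vertex cover of size 5 (every listed pair touches it), so no matching can be larger.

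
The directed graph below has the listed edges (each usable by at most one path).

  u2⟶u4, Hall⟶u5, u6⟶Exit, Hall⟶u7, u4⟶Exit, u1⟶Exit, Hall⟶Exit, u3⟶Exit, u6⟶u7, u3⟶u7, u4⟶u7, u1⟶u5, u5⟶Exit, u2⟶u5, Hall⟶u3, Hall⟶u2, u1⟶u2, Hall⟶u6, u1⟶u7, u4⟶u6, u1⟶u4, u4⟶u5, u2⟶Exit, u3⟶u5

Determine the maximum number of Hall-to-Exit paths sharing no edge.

5

Assign every edge capacity 1; by Menger, the answer equals the max flow.
Path Hall→Exit (+1); total 1.
Path Hall→u2→Exit (+1); total 2.
Path Hall→u3→Exit (+1); total 3.
Path Hall→u5→Exit (+1); total 4.
Path Hall→u6→Exit (+1); total 5.
No residual Hall→Exit path; max flow = 5.
Certifying cut of size 5: {Hall→Exit, Hall→u2, Hall→u3, Hall→u5, Hall→u6}.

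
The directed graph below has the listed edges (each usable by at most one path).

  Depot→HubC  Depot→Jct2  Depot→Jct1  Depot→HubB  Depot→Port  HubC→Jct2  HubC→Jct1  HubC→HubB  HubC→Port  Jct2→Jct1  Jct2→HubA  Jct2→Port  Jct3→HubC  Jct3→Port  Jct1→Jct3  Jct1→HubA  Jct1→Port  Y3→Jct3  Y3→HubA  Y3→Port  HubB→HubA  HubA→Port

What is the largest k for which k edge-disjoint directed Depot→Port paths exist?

Assign every edge capacity 1; by Menger, the answer equals the max flow.
Path Depot→Port (+1); total 1.
Path Depot→HubC→Port (+1); total 2.
Path Depot→Jct2→Port (+1); total 3.
Path Depot→Jct1→Port (+1); total 4.
Path Depot→HubB→HubA→Port (+1); total 5.
No residual Depot→Port path; max flow = 5.
Certifying cut of size 5: {Depot→HubB, Depot→HubC, Depot→Jct1, Depot→Jct2, Depot→Port}.

5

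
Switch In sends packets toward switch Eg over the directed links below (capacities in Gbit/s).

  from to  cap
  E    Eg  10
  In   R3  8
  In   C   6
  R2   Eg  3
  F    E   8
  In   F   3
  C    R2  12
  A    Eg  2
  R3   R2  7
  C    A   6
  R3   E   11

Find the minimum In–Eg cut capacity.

15

Augment In→C→A→Eg: bottleneck 2, flow now 2.
Augment In→C→R2→Eg: bottleneck 3, flow now 5.
Augment In→F→E→Eg: bottleneck 3, flow now 8.
Augment In→R3→E→Eg: bottleneck 7, flow now 15.
No augmenting path remains; maximum flow = 15.
By max-flow min-cut, the minimum cut capacity equals the max flow.
In the residual graph, reachable from In: {In, C, F, R3, E, A, R2}.
Min-cut edges: E→Eg (10), A→Eg (2), R2→Eg (3); capacity 10 + 2 + 3 = 15.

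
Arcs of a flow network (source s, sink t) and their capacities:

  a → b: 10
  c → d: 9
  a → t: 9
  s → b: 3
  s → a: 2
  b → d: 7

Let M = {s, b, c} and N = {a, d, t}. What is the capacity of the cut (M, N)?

18

Edges leaving {s, b, c}: s→a (2), b→d (7), c→d (9).
Cut capacity = 2 + 7 + 9 = 18.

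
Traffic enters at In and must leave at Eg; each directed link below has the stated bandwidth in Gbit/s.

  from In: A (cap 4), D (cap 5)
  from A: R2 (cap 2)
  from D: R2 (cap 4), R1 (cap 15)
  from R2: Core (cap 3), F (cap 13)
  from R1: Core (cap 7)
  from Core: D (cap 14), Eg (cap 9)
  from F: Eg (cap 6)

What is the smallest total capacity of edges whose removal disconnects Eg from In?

Augment In→A→R2→Core→Eg: bottleneck 2, flow now 2.
Augment In→D→R2→Core→Eg: bottleneck 1, flow now 3.
Augment In→D→R2→F→Eg: bottleneck 3, flow now 6.
Augment In→D→R1→Core→Eg: bottleneck 1, flow now 7.
No augmenting path remains; maximum flow = 7.
By max-flow min-cut, the minimum cut capacity equals the max flow.
In the residual graph, reachable from In: {In, A}.
Min-cut edges: In→D (5), A→R2 (2); capacity 5 + 2 = 7.

7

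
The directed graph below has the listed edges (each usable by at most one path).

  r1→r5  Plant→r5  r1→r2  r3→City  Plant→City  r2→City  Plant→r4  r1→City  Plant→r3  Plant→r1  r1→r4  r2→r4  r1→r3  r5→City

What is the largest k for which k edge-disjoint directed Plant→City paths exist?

Assign every edge capacity 1; by Menger, the answer equals the max flow.
Path Plant→City (+1); total 1.
Path Plant→r1→City (+1); total 2.
Path Plant→r3→City (+1); total 3.
Path Plant→r5→City (+1); total 4.
No residual Plant→City path; max flow = 4.
Certifying cut of size 4: {Plant→City, Plant→r1, Plant→r3, Plant→r5}.

4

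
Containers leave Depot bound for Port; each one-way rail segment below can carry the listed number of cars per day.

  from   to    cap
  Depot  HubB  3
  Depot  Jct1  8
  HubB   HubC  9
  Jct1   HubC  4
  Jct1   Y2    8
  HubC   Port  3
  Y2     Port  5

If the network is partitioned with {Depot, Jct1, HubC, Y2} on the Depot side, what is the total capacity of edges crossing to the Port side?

11

Edges leaving {Depot, Jct1, HubC, Y2}: Depot→HubB (3), HubC→Port (3), Y2→Port (5).
Cut capacity = 3 + 3 + 5 = 11.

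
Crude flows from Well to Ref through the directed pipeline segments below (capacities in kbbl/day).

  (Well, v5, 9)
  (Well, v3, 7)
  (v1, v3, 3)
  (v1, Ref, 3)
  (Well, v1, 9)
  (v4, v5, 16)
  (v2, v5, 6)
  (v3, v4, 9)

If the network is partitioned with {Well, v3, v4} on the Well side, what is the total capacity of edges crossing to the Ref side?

Edges leaving {Well, v3, v4}: Well→v1 (9), Well→v5 (9), v4→v5 (16).
Cut capacity = 9 + 9 + 16 = 34.

34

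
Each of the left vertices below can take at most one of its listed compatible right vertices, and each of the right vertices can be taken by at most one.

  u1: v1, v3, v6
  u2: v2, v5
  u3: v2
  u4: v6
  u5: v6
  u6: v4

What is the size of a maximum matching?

Unit-capacity flow: source→left, listed edges, right→sink; max matching = max flow.
Augmenting path u1→v1 (+1); matched 1.
Augmenting path u2→v2 (+1); matched 2.
Augmenting path u4→v6 (+1); matched 3.
Augmenting path u6→v4 (+1); matched 4.
Augmenting path u3→v2→u2→v5 (+1); matched 5.
No augmenting path remains; maximum matching = 5.
König certificate: {u1, u2, u3, u6, v6} is a vertex cover of size 5 (every listed pair touches it), so no matching can be larger.

5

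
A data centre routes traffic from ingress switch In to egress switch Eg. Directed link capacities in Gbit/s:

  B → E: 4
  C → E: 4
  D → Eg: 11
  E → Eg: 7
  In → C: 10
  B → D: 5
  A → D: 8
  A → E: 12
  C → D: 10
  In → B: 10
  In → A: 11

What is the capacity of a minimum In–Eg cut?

Augment In→A→D→Eg: bottleneck 8, flow now 8.
Augment In→A→E→Eg: bottleneck 3, flow now 11.
Augment In→B→D→Eg: bottleneck 3, flow now 14.
Augment In→B→E→Eg: bottleneck 4, flow now 18.
No augmenting path remains; maximum flow = 18.
By max-flow min-cut, the minimum cut capacity equals the max flow.
In the residual graph, reachable from In: {In, A, B, C, D, E}.
Min-cut edges: D→Eg (11), E→Eg (7); capacity 11 + 7 = 18.

18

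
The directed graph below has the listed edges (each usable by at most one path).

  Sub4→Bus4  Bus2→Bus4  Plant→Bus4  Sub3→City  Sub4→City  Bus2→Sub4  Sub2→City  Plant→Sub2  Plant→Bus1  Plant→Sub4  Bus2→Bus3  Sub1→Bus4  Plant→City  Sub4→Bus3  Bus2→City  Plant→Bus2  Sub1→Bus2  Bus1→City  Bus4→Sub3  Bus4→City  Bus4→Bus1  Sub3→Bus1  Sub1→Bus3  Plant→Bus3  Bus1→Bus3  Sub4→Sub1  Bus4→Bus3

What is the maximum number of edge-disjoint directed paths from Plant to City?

6

Assign every edge capacity 1; by Menger, the answer equals the max flow.
Path Plant→City (+1); total 1.
Path Plant→Bus2→City (+1); total 2.
Path Plant→Sub4→City (+1); total 3.
Path Plant→Sub2→City (+1); total 4.
Path Plant→Bus4→City (+1); total 5.
Path Plant→Bus1→City (+1); total 6.
No residual Plant→City path; max flow = 6.
Certifying cut of size 6: {Plant→Bus1, Plant→Bus2, Plant→Bus4, Plant→City, Plant→Sub2, Plant→Sub4}.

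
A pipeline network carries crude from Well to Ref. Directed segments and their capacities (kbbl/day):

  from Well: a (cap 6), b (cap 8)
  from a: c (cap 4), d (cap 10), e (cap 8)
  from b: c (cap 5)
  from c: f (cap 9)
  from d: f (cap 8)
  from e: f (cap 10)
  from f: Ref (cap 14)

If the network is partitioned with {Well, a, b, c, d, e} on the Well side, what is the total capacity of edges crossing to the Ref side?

Edges leaving {Well, a, b, c, d, e}: c→f (9), d→f (8), e→f (10).
Cut capacity = 9 + 8 + 10 = 27.

27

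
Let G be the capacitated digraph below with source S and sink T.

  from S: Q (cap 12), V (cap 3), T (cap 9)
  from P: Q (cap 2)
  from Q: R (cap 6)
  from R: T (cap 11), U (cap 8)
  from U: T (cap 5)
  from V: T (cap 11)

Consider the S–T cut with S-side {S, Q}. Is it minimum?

Yes — it is a minimum cut (capacity 18).

Given cut capacity: 3 + 9 + 6 = 18.
Augment S→T: bottleneck 9, flow now 9.
Augment S→V→T: bottleneck 3, flow now 12.
Augment S→Q→R→T: bottleneck 6, flow now 18.
No augmenting path remains; maximum flow = 18.
Cut capacity 18 equals the max flow, so it is a minimum cut.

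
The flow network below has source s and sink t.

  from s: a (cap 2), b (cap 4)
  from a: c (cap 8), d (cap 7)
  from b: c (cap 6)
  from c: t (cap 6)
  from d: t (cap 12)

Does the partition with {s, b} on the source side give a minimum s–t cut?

No — its capacity is 8, but the minimum cut has capacity 6.

Given cut capacity: 2 + 6 = 8.
Augment s→a→c→t: bottleneck 2, flow now 2.
Augment s→b→c→t: bottleneck 4, flow now 6.
No augmenting path remains; maximum flow = 6.
In the residual graph, reachable from s: {s}.
Min-cut edges: s→a (2), s→b (4); capacity 2 + 4 = 6.
Cut capacity 8 exceeds the max flow 6, so it is not minimum.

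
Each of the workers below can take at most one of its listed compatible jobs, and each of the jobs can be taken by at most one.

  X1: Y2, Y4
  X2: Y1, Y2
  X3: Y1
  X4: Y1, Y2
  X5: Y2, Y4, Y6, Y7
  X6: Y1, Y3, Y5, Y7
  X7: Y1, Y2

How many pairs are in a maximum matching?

Unit-capacity flow: source→left, listed edges, right→sink; max matching = max flow.
Augmenting path X1→Y2 (+1); matched 1.
Augmenting path X2→Y1 (+1); matched 2.
Augmenting path X5→Y4 (+1); matched 3.
Augmenting path X6→Y3 (+1); matched 4.
Augmenting path X4→Y2→X1→Y4→X5→Y6 (+1); matched 5.
No augmenting path remains; maximum matching = 5.
König certificate: {X1, X5, X6, Y1, Y2} is a vertex cover of size 5 (every listed pair touches it), so no matching can be larger.

5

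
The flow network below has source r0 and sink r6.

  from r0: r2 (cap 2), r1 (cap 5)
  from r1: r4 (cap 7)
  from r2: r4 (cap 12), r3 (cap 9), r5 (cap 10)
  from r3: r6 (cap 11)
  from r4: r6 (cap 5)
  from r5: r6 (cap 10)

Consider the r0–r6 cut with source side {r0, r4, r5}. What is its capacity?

Edges leaving {r0, r4, r5}: r0→r1 (5), r0→r2 (2), r4→r6 (5), r5→r6 (10).
Cut capacity = 5 + 2 + 5 + 10 = 22.

22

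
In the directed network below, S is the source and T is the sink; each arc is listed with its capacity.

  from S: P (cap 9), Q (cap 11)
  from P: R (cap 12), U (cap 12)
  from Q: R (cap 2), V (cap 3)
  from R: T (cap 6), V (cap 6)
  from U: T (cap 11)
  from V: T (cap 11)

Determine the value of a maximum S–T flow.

Augment S→P→R→T: bottleneck 6, flow now 6.
Augment S→P→U→T: bottleneck 3, flow now 9.
Augment S→Q→V→T: bottleneck 3, flow now 12.
Augment S→Q→R→V→T: bottleneck 2, flow now 14.
No augmenting path remains; maximum flow = 14.
In the residual graph, reachable from S: {S, Q}.
Min-cut edges: S→P (9), Q→R (2), Q→V (3); capacity 9 + 2 + 3 = 14.
This cut is saturated, so no flow can exceed 14.

14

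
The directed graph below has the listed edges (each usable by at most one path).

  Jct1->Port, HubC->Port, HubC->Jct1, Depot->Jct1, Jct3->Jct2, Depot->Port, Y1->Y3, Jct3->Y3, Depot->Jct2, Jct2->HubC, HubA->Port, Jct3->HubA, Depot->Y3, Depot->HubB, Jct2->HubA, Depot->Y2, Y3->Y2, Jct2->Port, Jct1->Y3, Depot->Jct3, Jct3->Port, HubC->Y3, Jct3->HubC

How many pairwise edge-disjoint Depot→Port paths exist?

4

Assign every edge capacity 1; by Menger, the answer equals the max flow.
Path Depot→Port (+1); total 1.
Path Depot→Jct3→Port (+1); total 2.
Path Depot→Jct2→Port (+1); total 3.
Path Depot→Jct1→Port (+1); total 4.
No residual Depot→Port path; max flow = 4.
Certifying cut of size 4: {Depot→Jct1, Depot→Jct2, Depot→Jct3, Depot→Port}.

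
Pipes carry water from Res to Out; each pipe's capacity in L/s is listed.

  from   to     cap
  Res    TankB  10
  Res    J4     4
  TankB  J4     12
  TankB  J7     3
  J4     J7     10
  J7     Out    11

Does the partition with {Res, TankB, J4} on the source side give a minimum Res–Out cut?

No — its capacity is 13, but the minimum cut has capacity 11.

Given cut capacity: 3 + 10 = 13.
Augment Res→TankB→J7→Out: bottleneck 3, flow now 3.
Augment Res→J4→J7→Out: bottleneck 4, flow now 7.
Augment Res→TankB→J4→J7→Out: bottleneck 4, flow now 11.
No augmenting path remains; maximum flow = 11.
In the residual graph, reachable from Res: {Res, TankB, J4, J7}.
Min-cut edges: J7→Out (11); capacity 11 = 11.
Cut capacity 13 exceeds the max flow 11, so it is not minimum.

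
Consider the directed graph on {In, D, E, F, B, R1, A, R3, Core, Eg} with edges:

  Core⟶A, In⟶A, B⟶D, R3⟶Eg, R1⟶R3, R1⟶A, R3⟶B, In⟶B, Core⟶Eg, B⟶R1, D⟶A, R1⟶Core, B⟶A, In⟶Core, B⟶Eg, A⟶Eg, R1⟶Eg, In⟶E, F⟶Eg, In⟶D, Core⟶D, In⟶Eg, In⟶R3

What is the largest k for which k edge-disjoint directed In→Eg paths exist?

Assign every edge capacity 1; by Menger, the answer equals the max flow.
Path In→Eg (+1); total 1.
Path In→B→Eg (+1); total 2.
Path In→A→Eg (+1); total 3.
Path In→R3→Eg (+1); total 4.
Path In→Core→Eg (+1); total 5.
No residual In→Eg path; max flow = 5.
Certifying cut of size 5: {A→Eg, In→B, In→Core, In→Eg, In→R3}.

5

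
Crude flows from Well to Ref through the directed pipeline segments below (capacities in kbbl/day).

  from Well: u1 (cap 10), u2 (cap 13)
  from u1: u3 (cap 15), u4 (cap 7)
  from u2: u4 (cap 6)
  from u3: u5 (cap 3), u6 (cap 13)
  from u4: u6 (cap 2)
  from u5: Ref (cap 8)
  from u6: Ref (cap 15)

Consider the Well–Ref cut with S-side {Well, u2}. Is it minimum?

Given cut capacity: 10 + 6 = 16.
Augment Well→u1→u3→u5→Ref: bottleneck 3, flow now 3.
Augment Well→u1→u3→u6→Ref: bottleneck 7, flow now 10.
Augment Well→u2→u4→u6→Ref: bottleneck 2, flow now 12.
No augmenting path remains; maximum flow = 12.
In the residual graph, reachable from Well: {Well, u2, u4}.
Min-cut edges: Well→u1 (10), u4→u6 (2); capacity 10 + 2 = 12.
Cut capacity 16 exceeds the max flow 12, so it is not minimum.

No — its capacity is 16, but the minimum cut has capacity 12.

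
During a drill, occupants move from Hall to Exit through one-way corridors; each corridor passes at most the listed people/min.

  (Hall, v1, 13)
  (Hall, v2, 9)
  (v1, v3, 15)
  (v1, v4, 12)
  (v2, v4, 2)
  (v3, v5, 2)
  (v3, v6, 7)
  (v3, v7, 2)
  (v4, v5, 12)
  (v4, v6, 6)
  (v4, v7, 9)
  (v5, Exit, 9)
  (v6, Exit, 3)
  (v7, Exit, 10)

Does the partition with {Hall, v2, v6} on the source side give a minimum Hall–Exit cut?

Given cut capacity: 13 + 2 + 3 = 18.
Augment Hall→v1→v3→v5→Exit: bottleneck 2, flow now 2.
Augment Hall→v1→v3→v6→Exit: bottleneck 3, flow now 5.
Augment Hall→v1→v3→v7→Exit: bottleneck 2, flow now 7.
Augment Hall→v1→v4→v5→Exit: bottleneck 6, flow now 13.
Augment Hall→v2→v4→v5→Exit: bottleneck 1, flow now 14.
Augment Hall→v2→v4→v7→Exit: bottleneck 1, flow now 15.
No augmenting path remains; maximum flow = 15.
In the residual graph, reachable from Hall: {Hall, v2}.
Min-cut edges: Hall→v1 (13), v2→v4 (2); capacity 13 + 2 = 15.
Cut capacity 18 exceeds the max flow 15, so it is not minimum.

No — its capacity is 18, but the minimum cut has capacity 15.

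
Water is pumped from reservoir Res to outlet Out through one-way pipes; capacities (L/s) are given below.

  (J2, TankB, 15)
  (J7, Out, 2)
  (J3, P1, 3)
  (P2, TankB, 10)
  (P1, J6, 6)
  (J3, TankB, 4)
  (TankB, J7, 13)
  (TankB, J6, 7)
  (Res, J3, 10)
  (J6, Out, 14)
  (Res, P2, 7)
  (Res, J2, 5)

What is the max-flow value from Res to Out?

Augment Res→J2→TankB→J6→Out: bottleneck 5, flow now 5.
Augment Res→J3→TankB→J6→Out: bottleneck 2, flow now 7.
Augment Res→J3→TankB→J7→Out: bottleneck 2, flow now 9.
Augment Res→J3→P1→J6→Out: bottleneck 3, flow now 12.
No augmenting path remains; maximum flow = 12.
In the residual graph, reachable from Res: {Res, J2, J3, P2, TankB, J7}.
Min-cut edges: J3→P1 (3), TankB→J6 (7), J7→Out (2); capacity 3 + 7 + 2 = 12.
This cut is saturated, so no flow can exceed 12.

12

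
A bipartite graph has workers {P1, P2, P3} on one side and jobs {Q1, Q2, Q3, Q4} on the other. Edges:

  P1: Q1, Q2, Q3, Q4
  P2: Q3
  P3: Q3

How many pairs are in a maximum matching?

2

Unit-capacity flow: source→left, listed edges, right→sink; max matching = max flow.
Augmenting path P1→Q1 (+1); matched 1.
Augmenting path P2→Q3 (+1); matched 2.
No augmenting path remains; maximum matching = 2.
König certificate: {P1, Q3} is a vertex cover of size 2 (every listed pair touches it), so no matching can be larger.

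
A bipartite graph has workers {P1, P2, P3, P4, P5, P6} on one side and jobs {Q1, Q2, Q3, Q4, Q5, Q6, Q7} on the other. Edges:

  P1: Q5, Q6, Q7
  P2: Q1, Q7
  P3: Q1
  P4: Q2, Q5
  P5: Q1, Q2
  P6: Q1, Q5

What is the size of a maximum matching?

Unit-capacity flow: source→left, listed edges, right→sink; max matching = max flow.
Augmenting path P1→Q5 (+1); matched 1.
Augmenting path P2→Q1 (+1); matched 2.
Augmenting path P4→Q2 (+1); matched 3.
Augmenting path P3→Q1→P2→Q7 (+1); matched 4.
Augmenting path P6→Q5→P1→Q6 (+1); matched 5.
No augmenting path remains; maximum matching = 5.
König certificate: {P1, P2, Q1, Q2, Q5} is a vertex cover of size 5 (every listed pair touches it), so no matching can be larger.

5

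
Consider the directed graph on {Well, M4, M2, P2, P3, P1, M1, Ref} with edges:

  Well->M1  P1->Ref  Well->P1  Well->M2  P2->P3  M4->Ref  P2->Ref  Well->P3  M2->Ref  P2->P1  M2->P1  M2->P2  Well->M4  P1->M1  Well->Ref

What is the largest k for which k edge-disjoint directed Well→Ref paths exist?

Assign every edge capacity 1; by Menger, the answer equals the max flow.
Path Well→Ref (+1); total 1.
Path Well→M4→Ref (+1); total 2.
Path Well→M2→Ref (+1); total 3.
Path Well→P1→Ref (+1); total 4.
No residual Well→Ref path; max flow = 4.
Certifying cut of size 4: {Well→M2, Well→M4, Well→P1, Well→Ref}.

4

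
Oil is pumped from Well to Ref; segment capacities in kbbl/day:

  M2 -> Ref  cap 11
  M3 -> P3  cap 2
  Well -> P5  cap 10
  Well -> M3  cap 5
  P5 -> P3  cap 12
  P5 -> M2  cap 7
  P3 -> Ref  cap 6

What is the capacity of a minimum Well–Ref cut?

Augment Well→P5→M2→Ref: bottleneck 7, flow now 7.
Augment Well→P5→P3→Ref: bottleneck 3, flow now 10.
Augment Well→M3→P3→Ref: bottleneck 2, flow now 12.
No augmenting path remains; maximum flow = 12.
By max-flow min-cut, the minimum cut capacity equals the max flow.
In the residual graph, reachable from Well: {Well, M3}.
Min-cut edges: Well→P5 (10), M3→P3 (2); capacity 10 + 2 = 12.

12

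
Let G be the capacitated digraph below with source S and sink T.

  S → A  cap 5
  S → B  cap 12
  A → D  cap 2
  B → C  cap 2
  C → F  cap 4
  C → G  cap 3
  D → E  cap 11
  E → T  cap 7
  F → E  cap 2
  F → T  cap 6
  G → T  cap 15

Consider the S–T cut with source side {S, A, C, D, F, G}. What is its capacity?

Edges leaving {S, A, C, D, F, G}: S→B (12), D→E (11), F→E (2), F→T (6), G→T (15).
Cut capacity = 12 + 11 + 2 + 6 + 15 = 46.

46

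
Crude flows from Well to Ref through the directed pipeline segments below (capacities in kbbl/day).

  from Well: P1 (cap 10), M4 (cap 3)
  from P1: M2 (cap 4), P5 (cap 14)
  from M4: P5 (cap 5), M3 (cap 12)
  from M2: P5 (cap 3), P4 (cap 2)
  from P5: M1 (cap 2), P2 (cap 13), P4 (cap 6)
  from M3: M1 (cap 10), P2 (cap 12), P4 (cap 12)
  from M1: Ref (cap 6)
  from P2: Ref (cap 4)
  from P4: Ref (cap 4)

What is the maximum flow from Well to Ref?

Augment Well→P1→M2→P4→Ref: bottleneck 2, flow now 2.
Augment Well→P1→P5→M1→Ref: bottleneck 2, flow now 4.
Augment Well→P1→P5→P2→Ref: bottleneck 4, flow now 8.
Augment Well→P1→P5→P4→Ref: bottleneck 2, flow now 10.
Augment Well→M4→M3→M1→Ref: bottleneck 3, flow now 13.
No augmenting path remains; maximum flow = 13.
In the residual graph, reachable from Well: {Well}.
Min-cut edges: Well→P1 (10), Well→M4 (3); capacity 10 + 3 = 13.
This cut is saturated, so no flow can exceed 13.

13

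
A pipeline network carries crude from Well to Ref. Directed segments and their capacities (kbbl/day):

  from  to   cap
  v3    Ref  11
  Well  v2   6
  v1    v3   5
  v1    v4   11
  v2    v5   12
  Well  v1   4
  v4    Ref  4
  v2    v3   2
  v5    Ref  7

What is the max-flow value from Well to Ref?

Augment Well→v1→v3→Ref: bottleneck 4, flow now 4.
Augment Well→v2→v3→Ref: bottleneck 2, flow now 6.
Augment Well→v2→v5→Ref: bottleneck 4, flow now 10.
No augmenting path remains; maximum flow = 10.
In the residual graph, reachable from Well: {Well}.
Min-cut edges: Well→v1 (4), Well→v2 (6); capacity 4 + 6 = 10.
This cut is saturated, so no flow can exceed 10.

10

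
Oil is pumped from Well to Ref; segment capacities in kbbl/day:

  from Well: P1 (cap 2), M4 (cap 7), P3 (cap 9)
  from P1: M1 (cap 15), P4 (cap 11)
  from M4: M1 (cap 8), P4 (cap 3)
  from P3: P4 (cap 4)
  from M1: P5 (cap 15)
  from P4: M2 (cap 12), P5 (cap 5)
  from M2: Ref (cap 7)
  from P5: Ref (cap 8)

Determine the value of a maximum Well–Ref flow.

13

Augment Well→P1→M1→P5→Ref: bottleneck 2, flow now 2.
Augment Well→M4→M1→P5→Ref: bottleneck 6, flow now 8.
Augment Well→M4→P4→M2→Ref: bottleneck 1, flow now 9.
Augment Well→P3→P4→M2→Ref: bottleneck 4, flow now 13.
No augmenting path remains; maximum flow = 13.
In the residual graph, reachable from Well: {Well, P3}.
Min-cut edges: Well→P1 (2), Well→M4 (7), P3→P4 (4); capacity 2 + 7 + 4 = 13.
This cut is saturated, so no flow can exceed 13.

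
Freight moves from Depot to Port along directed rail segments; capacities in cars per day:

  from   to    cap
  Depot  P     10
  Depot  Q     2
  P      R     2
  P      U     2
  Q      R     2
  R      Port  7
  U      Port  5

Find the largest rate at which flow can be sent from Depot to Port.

Augment Depot→P→R→Port: bottleneck 2, flow now 2.
Augment Depot→P→U→Port: bottleneck 2, flow now 4.
Augment Depot→Q→R→Port: bottleneck 2, flow now 6.
No augmenting path remains; maximum flow = 6.
In the residual graph, reachable from Depot: {Depot, P}.
Min-cut edges: Depot→Q (2), P→R (2), P→U (2); capacity 2 + 2 + 2 = 6.
This cut is saturated, so no flow can exceed 6.

6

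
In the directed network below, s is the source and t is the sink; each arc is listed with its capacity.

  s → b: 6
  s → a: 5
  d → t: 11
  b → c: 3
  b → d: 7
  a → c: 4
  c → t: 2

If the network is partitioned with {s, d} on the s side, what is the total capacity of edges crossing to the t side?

Edges leaving {s, d}: s→a (5), s→b (6), d→t (11).
Cut capacity = 5 + 6 + 11 = 22.

22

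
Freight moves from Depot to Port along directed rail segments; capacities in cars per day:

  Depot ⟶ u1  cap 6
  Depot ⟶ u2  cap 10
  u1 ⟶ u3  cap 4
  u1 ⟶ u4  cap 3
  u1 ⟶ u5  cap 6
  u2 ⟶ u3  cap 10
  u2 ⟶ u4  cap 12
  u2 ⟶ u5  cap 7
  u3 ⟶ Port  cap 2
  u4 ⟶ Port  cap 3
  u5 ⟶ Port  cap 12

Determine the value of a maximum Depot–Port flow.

Augment Depot→u1→u3→Port: bottleneck 2, flow now 2.
Augment Depot→u1→u4→Port: bottleneck 3, flow now 5.
Augment Depot→u1→u5→Port: bottleneck 1, flow now 6.
Augment Depot→u2→u5→Port: bottleneck 7, flow now 13.
Augment Depot→u2→u3→u1→u5→Port: bottleneck 2, flow now 15. (uses reverse residual edge)
Augment Depot→u2→u4→u1→u5→Port: bottleneck 1, flow now 16. (uses reverse residual edge)
No augmenting path remains; maximum flow = 16.
In the residual graph, reachable from Depot: {Depot}.
Min-cut edges: Depot→u1 (6), Depot→u2 (10); capacity 6 + 10 = 16.
This cut is saturated, so no flow can exceed 16.

16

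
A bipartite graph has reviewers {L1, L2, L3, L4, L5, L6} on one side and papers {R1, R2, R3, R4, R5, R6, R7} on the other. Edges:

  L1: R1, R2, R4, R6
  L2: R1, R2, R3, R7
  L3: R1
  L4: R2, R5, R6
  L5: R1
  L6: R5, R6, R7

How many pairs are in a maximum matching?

Unit-capacity flow: source→left, listed edges, right→sink; max matching = max flow.
Augmenting path L1→R1 (+1); matched 1.
Augmenting path L2→R2 (+1); matched 2.
Augmenting path L4→R5 (+1); matched 3.
Augmenting path L6→R6 (+1); matched 4.
Augmenting path L3→R1→L1→R4 (+1); matched 5.
No augmenting path remains; maximum matching = 5.
König certificate: {L1, L2, L4, L6, R1} is a vertex cover of size 5 (every listed pair touches it), so no matching can be larger.

5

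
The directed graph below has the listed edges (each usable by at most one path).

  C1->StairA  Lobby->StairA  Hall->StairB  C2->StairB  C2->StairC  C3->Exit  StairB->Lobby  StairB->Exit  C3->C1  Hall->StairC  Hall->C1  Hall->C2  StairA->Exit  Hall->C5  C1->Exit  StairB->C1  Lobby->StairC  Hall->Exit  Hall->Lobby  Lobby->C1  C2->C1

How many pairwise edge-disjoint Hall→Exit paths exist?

Assign every edge capacity 1; by Menger, the answer equals the max flow.
Path Hall→Exit (+1); total 1.
Path Hall→StairB→Exit (+1); total 2.
Path Hall→C1→Exit (+1); total 3.
Path Hall→Lobby→StairA→Exit (+1); total 4.
No residual Hall→Exit path; max flow = 4.
Certifying cut of size 4: {C1→Exit, Hall→Exit, StairA→Exit, StairB→Exit}.

4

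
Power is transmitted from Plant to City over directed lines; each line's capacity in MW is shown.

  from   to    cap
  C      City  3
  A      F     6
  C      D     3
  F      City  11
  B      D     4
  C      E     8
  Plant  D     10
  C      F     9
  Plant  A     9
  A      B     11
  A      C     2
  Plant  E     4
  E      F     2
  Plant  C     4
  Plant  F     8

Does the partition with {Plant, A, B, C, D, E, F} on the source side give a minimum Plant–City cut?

Yes — it is a minimum cut (capacity 14).

Given cut capacity: 3 + 11 = 14.
Augment Plant→C→City: bottleneck 3, flow now 3.
Augment Plant→F→City: bottleneck 8, flow now 11.
Augment Plant→A→F→City: bottleneck 3, flow now 14.
No augmenting path remains; maximum flow = 14.
Cut capacity 14 equals the max flow, so it is a minimum cut.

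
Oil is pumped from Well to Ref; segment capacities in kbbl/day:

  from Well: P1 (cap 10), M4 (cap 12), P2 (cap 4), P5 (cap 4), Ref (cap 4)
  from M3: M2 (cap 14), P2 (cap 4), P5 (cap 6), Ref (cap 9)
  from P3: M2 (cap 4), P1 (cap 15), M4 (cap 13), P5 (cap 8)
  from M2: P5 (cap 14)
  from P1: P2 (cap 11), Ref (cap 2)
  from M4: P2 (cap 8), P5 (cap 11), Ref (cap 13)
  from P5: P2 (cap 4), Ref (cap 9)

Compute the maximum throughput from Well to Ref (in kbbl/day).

22

Augment Well→Ref: bottleneck 4, flow now 4.
Augment Well→P1→Ref: bottleneck 2, flow now 6.
Augment Well→M4→Ref: bottleneck 12, flow now 18.
Augment Well→P5→Ref: bottleneck 4, flow now 22.
No augmenting path remains; maximum flow = 22.
In the residual graph, reachable from Well: {Well, P1, P2}.
Min-cut edges: Well→M4 (12), Well→P5 (4), Well→Ref (4), P1→Ref (2); capacity 12 + 4 + 4 + 2 = 22.
This cut is saturated, so no flow can exceed 22.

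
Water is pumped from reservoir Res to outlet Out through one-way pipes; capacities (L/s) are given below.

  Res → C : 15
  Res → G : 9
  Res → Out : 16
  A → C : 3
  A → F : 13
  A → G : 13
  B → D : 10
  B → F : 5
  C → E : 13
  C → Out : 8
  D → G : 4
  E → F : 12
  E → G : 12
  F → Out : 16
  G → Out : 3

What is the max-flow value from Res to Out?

34

Augment Res→Out: bottleneck 16, flow now 16.
Augment Res→C→Out: bottleneck 8, flow now 24.
Augment Res→G→Out: bottleneck 3, flow now 27.
Augment Res→C→E→F→Out: bottleneck 7, flow now 34.
No augmenting path remains; maximum flow = 34.
In the residual graph, reachable from Res: {Res, G}.
Min-cut edges: Res→C (15), Res→Out (16), G→Out (3); capacity 15 + 16 + 3 = 34.
This cut is saturated, so no flow can exceed 34.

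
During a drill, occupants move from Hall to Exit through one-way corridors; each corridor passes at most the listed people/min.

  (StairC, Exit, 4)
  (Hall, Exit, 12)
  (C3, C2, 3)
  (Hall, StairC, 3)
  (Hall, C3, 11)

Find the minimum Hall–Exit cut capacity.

15

Augment Hall→Exit: bottleneck 12, flow now 12.
Augment Hall→StairC→Exit: bottleneck 3, flow now 15.
No augmenting path remains; maximum flow = 15.
By max-flow min-cut, the minimum cut capacity equals the max flow.
In the residual graph, reachable from Hall: {Hall, C3, C2}.
Min-cut edges: Hall→StairC (3), Hall→Exit (12); capacity 3 + 12 = 15.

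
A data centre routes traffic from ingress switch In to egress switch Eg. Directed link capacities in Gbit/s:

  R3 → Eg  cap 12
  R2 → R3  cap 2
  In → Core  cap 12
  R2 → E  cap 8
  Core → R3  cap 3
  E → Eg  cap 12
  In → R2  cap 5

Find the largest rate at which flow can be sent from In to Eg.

Augment In→R2→R3→Eg: bottleneck 2, flow now 2.
Augment In→R2→E→Eg: bottleneck 3, flow now 5.
Augment In→Core→R3→Eg: bottleneck 3, flow now 8.
No augmenting path remains; maximum flow = 8.
In the residual graph, reachable from In: {In, Core}.
Min-cut edges: In→R2 (5), Core→R3 (3); capacity 5 + 3 = 8.
This cut is saturated, so no flow can exceed 8.

8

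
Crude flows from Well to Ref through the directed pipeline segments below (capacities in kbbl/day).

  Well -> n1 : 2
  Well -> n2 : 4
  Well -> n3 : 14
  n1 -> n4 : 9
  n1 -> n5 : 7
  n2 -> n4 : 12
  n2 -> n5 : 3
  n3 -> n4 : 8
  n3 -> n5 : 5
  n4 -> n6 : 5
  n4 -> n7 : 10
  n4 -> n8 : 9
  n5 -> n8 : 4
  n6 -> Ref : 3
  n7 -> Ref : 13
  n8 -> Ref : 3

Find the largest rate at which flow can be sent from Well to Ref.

Augment Well→n1→n4→n6→Ref: bottleneck 2, flow now 2.
Augment Well→n2→n4→n6→Ref: bottleneck 1, flow now 3.
Augment Well→n2→n4→n7→Ref: bottleneck 3, flow now 6.
Augment Well→n3→n4→n7→Ref: bottleneck 7, flow now 13.
Augment Well→n3→n4→n8→Ref: bottleneck 1, flow now 14.
Augment Well→n3→n5→n8→Ref: bottleneck 2, flow now 16.
No augmenting path remains; maximum flow = 16.
In the residual graph, reachable from Well: {Well, n1, n2, n3, n4, n5, n6, n8}.
Min-cut edges: n4→n7 (10), n6→Ref (3), n8→Ref (3); capacity 10 + 3 + 3 = 16.
This cut is saturated, so no flow can exceed 16.

16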